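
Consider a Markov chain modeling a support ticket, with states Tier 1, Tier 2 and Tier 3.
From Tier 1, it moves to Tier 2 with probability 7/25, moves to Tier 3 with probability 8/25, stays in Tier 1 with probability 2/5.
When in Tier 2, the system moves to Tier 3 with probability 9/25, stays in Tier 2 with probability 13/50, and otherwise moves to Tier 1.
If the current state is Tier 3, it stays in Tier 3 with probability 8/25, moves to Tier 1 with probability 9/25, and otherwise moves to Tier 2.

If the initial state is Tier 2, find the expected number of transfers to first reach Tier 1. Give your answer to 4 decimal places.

Let t(s) be the expected number of transfers to first reach Tier 1 from state s, with t(Tier 1) = 0. Conditioning on the first transfer:
t(Tier 2) = 1 + 0.26·t(Tier 2) + 0.36·t(Tier 3)
t(Tier 3) = 1 + 0.32·t(Tier 2) + 0.32·t(Tier 3)
Solving: t(Tier 2) = 2.6804, t(Tier 3) = 2.7320.
Expected transfers from Tier 2 to Tier 1: 2.6804.

2.6804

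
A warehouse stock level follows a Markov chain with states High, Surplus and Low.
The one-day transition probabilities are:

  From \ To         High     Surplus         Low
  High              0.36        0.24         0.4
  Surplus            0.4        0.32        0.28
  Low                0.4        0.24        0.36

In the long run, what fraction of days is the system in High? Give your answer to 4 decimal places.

Let the stationary distribution be π with π = πP and π_1 + π_2 + π_3 = 1.
π_1 = 0.36·π_1 + 0.4·π_2 + 0.4·π_3
π_2 = 0.24·π_1 + 0.32·π_2 + 0.24·π_3
Solving with the normalization constraint gives π = (0.3846, 0.2609, 0.3545).
So the stationary probability of High is 0.3846.

0.3846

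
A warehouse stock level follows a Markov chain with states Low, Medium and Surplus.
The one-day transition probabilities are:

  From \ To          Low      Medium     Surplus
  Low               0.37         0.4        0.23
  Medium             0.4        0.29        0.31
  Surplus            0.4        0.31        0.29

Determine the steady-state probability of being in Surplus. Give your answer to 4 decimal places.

0.2735

Let the stationary distribution be π with π = πP and π_1 + π_2 + π_3 = 1.
π_1 = 0.37·π_1 + 0.4·π_2 + 0.4·π_3
π_2 = 0.4·π_1 + 0.29·π_2 + 0.31·π_3
Solving with the normalization constraint gives π = (0.3883, 0.3382, 0.2735).
So the stationary probability of Surplus is 0.2735.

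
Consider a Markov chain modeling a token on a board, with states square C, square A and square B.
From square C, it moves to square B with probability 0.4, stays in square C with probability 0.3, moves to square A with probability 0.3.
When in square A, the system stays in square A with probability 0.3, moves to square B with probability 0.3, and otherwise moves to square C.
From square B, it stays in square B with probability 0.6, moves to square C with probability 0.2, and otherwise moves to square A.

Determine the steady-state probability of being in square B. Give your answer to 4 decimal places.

Let the stationary distribution be π with π = πP and π_1 + π_2 + π_3 = 1.
π_1 = 0.3·π_1 + 0.4·π_2 + 0.2·π_3
π_2 = 0.3·π_1 + 0.3·π_2 + 0.2·π_3
Solving with the normalization constraint gives π = (0.2785, 0.2532, 0.4684).
So the stationary probability of square B is 0.4684.

0.4684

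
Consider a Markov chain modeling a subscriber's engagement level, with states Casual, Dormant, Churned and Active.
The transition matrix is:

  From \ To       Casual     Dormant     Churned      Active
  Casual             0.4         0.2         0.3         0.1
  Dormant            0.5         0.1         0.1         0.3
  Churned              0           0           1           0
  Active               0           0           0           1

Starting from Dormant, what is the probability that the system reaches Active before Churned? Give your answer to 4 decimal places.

Let h(s) be the probability of absorption at Active starting from transient state s. Then h(Active) = 1 and h(Churned) = 0. By first-step analysis:
h(Casual) = 0.4·h(Casual) + 0.2·h(Dormant) + 0.3·0 + 0.1·1
h(Dormant) = 0.5·h(Casual) + 0.1·h(Dormant) + 0.1·0 + 0.3·1
Solving: h(Casual) = 0.3409, h(Dormant) = 0.5227.
Starting from Dormant, the probability is 0.5227.

0.5227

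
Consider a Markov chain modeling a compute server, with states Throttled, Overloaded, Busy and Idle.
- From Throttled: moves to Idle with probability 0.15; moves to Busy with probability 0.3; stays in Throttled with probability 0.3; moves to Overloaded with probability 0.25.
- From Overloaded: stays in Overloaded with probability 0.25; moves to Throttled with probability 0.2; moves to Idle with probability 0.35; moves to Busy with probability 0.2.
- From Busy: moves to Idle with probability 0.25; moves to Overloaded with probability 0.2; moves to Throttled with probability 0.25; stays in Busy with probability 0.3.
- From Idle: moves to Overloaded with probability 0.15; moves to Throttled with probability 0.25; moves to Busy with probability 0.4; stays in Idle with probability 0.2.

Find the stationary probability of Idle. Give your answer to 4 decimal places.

Let the stationary distribution be π with π = πP and π_1 + π_2 + π_3 + π_4 = 1.
π_1 = 0.3·π_1 + 0.2·π_2 + 0.25·π_3 + 0.25·π_4
π_2 = 0.25·π_1 + 0.25·π_2 + 0.2·π_3 + 0.15·π_4
π_3 = 0.3·π_1 + 0.2·π_2 + 0.3·π_3 + 0.4·π_4
Solving with the normalization constraint gives π = (0.2520, 0.2115, 0.3023, 0.2342).
So the stationary probability of Idle is 0.2342.

0.2342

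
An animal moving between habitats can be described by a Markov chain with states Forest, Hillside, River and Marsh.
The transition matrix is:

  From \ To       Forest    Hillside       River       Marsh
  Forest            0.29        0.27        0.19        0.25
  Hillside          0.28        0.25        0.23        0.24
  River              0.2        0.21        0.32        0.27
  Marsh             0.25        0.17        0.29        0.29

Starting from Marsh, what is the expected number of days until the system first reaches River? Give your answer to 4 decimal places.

3.9926

Let t(s) be the expected number of days to first reach River from state s, with t(River) = 0. Conditioning on the first day:
t(Forest) = 1 + 0.29·t(Forest) + 0.27·t(Hillside) + 0.25·t(Marsh)
t(Hillside) = 1 + 0.28·t(Forest) + 0.25·t(Hillside) + 0.24·t(Marsh)
t(Marsh) = 1 + 0.25·t(Forest) + 0.17·t(Hillside) + 0.29·t(Marsh)
Solving: t(Forest) = 4.4372, t(Hillside) = 4.2675, t(Marsh) = 3.9926.
Expected days from Marsh to River: 3.9926.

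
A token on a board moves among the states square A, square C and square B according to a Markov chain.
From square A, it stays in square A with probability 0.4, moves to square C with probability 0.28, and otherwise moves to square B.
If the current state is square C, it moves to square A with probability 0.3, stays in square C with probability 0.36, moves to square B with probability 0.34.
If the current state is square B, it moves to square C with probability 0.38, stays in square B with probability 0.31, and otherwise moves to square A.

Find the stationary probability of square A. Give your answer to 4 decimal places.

Let the stationary distribution be π with π = πP and π_1 + π_2 + π_3 = 1.
π_1 = 0.4·π_1 + 0.3·π_2 + 0.31·π_3
π_2 = 0.28·π_1 + 0.36·π_2 + 0.38·π_3
Solving with the normalization constraint gives π = (0.3369, 0.3395, 0.3236).
So the stationary probability of square A is 0.3369.

0.3369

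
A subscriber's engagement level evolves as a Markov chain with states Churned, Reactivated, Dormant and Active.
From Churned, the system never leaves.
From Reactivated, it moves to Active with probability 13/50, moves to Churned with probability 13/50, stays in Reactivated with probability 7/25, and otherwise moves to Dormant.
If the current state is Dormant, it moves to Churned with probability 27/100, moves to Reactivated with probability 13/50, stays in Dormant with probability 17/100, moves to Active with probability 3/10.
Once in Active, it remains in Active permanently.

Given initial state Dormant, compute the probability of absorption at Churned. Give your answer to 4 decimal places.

0.4802

Let h(s) be the probability of absorption at Churned starting from transient state s. Then h(Churned) = 1 and h(Active) = 0. By first-step analysis:
h(Reactivated) = 0.26·1 + 0.28·h(Reactivated) + 0.2·h(Dormant) + 0.26·0
h(Dormant) = 0.27·1 + 0.26·h(Reactivated) + 0.17·h(Dormant) + 0.3·0
Solving: h(Reactivated) = 0.4945, h(Dormant) = 0.4802.
Starting from Dormant, the probability is 0.4802.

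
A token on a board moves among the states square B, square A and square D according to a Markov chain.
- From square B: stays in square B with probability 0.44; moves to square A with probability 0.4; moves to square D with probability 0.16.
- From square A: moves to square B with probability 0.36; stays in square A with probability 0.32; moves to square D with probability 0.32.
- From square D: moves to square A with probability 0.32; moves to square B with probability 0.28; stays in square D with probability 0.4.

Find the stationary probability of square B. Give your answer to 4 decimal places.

0.3666

Let the stationary distribution be π with π = πP and π_1 + π_2 + π_3 = 1.
π_1 = 0.44·π_1 + 0.36·π_2 + 0.28·π_3
π_2 = 0.4·π_1 + 0.32·π_2 + 0.32·π_3
Solving with the normalization constraint gives π = (0.3666, 0.3493, 0.2841).
So the stationary probability of square B is 0.3666.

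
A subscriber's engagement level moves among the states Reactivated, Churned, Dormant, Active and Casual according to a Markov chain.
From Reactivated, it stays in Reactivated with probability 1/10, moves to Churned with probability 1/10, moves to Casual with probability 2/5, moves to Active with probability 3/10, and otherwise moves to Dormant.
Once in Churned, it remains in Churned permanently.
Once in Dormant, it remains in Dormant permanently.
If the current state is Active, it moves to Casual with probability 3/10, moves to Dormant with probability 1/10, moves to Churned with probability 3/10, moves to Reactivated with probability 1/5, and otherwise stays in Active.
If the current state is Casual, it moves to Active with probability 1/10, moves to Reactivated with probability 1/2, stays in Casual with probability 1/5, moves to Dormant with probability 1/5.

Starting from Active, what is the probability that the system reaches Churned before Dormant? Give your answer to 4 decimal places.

0.5500

Let h(s) be the probability of absorption at Churned starting from transient state s. Then h(Churned) = 1 and h(Dormant) = 0. By first-step analysis:
h(Reactivated) = 0.1·h(Reactivated) + 0.1·1 + 0.1·0 + 0.3·h(Active) + 0.4·h(Casual)
h(Active) = 0.2·h(Reactivated) + 0.3·1 + 0.1·0 + 0.1·h(Active) + 0.3·h(Casual)
h(Casual) = 0.5·h(Reactivated) + 0.2·0 + 0.1·h(Active) + 0.2·h(Casual)
Solving: h(Reactivated) = 0.4500, h(Active) = 0.5500, h(Casual) = 0.3500.
Starting from Active, the probability is 0.5500.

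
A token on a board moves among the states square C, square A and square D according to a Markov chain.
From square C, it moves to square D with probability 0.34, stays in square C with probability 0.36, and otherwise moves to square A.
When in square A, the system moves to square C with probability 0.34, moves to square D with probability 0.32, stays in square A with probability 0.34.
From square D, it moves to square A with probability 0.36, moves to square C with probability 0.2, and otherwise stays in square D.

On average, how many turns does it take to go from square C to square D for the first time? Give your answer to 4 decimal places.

2.9963

Let t(s) be the expected number of turns to first reach square D from state s, with t(square D) = 0. Conditioning on the first turn:
t(square C) = 1 + 0.36·t(square C) + 0.3·t(square A)
t(square A) = 1 + 0.34·t(square C) + 0.34·t(square A)
Solving: t(square C) = 2.9963, t(square A) = 3.0587.
Expected turns from square C to square D: 2.9963.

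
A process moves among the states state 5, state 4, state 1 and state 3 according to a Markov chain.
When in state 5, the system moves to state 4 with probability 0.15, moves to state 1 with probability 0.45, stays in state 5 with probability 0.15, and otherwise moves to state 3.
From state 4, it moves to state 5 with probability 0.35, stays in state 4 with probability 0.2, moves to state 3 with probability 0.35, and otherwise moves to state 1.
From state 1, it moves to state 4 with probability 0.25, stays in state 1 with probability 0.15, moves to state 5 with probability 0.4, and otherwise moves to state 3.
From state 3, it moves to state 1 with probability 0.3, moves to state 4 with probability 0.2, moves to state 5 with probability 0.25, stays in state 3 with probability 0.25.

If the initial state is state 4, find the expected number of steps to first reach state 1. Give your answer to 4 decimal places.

3.9637

Let t(s) be the expected number of steps to first reach state 1 from state s, with t(state 1) = 0. Conditioning on the first step:
t(state 5) = 1 + 0.15·t(state 5) + 0.15·t(state 4) + 0.25·t(state 3)
t(state 4) = 1 + 0.35·t(state 5) + 0.2·t(state 4) + 0.35·t(state 3)
t(state 3) = 1 + 0.25·t(state 5) + 0.2·t(state 4) + 0.25·t(state 3)
Solving: t(state 5) = 2.8593, t(state 4) = 3.9637, t(state 3) = 3.3434.
Expected steps from state 4 to state 1: 3.9637.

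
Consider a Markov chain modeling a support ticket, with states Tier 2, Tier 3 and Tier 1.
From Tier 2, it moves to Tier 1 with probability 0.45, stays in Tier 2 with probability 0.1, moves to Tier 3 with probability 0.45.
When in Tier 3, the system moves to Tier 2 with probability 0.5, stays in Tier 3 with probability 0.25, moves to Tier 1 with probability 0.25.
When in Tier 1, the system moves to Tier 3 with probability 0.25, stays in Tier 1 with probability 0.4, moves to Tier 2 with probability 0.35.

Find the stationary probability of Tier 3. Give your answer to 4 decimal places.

0.3135

Let the stationary distribution be π with π = πP and π_1 + π_2 + π_3 = 1.
π_1 = 0.1·π_1 + 0.5·π_2 + 0.35·π_3
π_2 = 0.45·π_1 + 0.25·π_2 + 0.25·π_3
Solving with the normalization constraint gives π = (0.3176, 0.3135, 0.3689).
So the stationary probability of Tier 3 is 0.3135.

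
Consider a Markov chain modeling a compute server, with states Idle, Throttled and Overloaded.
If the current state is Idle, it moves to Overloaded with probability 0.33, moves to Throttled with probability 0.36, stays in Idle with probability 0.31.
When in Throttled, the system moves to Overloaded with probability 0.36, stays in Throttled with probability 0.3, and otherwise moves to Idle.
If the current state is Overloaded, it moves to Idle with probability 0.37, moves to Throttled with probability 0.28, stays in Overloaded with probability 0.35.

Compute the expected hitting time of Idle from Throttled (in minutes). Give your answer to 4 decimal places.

2.8515

Let t(s) be the expected number of minutes to first reach Idle from state s, with t(Idle) = 0. Conditioning on the first minute:
t(Throttled) = 1 + 0.3·t(Throttled) + 0.36·t(Overloaded)
t(Overloaded) = 1 + 0.28·t(Throttled) + 0.35·t(Overloaded)
Solving: t(Throttled) = 2.8515, t(Overloaded) = 2.7668.
Expected minutes from Throttled to Idle: 2.8515.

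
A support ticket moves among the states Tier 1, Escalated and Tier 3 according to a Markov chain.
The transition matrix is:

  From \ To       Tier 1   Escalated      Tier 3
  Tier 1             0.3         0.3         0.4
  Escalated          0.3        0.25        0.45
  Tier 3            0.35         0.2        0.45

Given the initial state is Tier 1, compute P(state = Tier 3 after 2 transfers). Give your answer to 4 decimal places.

Sum over the intermediate state after 1 transfer:
P = P(Tier 1→Tier 1)·P(Tier 1→Tier 3) + P(Tier 1→Escalated)·P(Escalated→Tier 3) + P(Tier 1→Tier 3)·P(Tier 3→Tier 3)
  = 0.3×0.4 + 0.3×0.45 + 0.4×0.45
  = 0.1200 + 0.1350 + 0.1800 = 0.4350

0.4350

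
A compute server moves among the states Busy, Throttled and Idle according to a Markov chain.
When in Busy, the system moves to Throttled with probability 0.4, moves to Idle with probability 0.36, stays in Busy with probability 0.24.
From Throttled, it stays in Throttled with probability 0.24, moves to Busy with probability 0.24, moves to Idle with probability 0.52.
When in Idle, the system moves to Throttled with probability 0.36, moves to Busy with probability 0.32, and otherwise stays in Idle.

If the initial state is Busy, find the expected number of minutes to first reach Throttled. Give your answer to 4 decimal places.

2.5896

Let t(s) be the expected number of minutes to first reach Throttled from state s, with t(Throttled) = 0. Conditioning on the first minute:
t(Busy) = 1 + 0.24·t(Busy) + 0.36·t(Idle)
t(Idle) = 1 + 0.32·t(Busy) + 0.32·t(Idle)
Solving: t(Busy) = 2.5896, t(Idle) = 2.6892.
Expected minutes from Busy to Throttled: 2.5896.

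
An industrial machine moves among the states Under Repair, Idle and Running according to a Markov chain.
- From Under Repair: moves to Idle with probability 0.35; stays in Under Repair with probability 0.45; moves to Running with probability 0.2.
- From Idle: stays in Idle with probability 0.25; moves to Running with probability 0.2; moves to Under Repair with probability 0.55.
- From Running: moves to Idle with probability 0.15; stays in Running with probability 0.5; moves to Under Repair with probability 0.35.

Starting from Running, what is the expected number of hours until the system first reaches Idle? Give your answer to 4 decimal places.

4.3902

Let t(s) be the expected number of hours to first reach Idle from state s, with t(Idle) = 0. Conditioning on the first hour:
t(Under Repair) = 1 + 0.45·t(Under Repair) + 0.2·t(Running)
t(Running) = 1 + 0.35·t(Under Repair) + 0.5·t(Running)
Solving: t(Under Repair) = 3.4146, t(Running) = 4.3902.
Expected hours from Running to Idle: 4.3902.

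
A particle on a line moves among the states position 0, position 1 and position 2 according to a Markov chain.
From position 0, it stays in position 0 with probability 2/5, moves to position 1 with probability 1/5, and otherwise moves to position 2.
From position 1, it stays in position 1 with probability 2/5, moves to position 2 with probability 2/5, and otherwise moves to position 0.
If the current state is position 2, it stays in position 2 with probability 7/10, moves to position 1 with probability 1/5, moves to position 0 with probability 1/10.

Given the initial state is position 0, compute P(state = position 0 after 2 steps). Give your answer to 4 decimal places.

Sum over the intermediate state after 1 step:
P = P(position 0→position 0)·P(position 0→position 0) + P(position 0→position 1)·P(position 1→position 0) + P(position 0→position 2)·P(position 2→position 0)
  = 0.4×0.4 + 0.2×0.2 + 0.4×0.1
  = 0.1600 + 0.0400 + 0.0400 = 0.2400

0.2400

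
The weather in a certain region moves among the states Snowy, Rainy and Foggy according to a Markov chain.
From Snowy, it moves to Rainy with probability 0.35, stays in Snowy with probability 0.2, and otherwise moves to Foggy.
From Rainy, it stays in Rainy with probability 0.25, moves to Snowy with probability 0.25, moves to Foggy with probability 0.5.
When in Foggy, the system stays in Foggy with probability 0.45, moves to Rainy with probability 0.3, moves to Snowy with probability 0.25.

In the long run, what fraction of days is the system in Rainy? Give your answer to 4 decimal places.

Let the stationary distribution be π with π = πP and π_1 + π_2 + π_3 = 1.
π_1 = 0.2·π_1 + 0.25·π_2 + 0.25·π_3
π_2 = 0.35·π_1 + 0.25·π_2 + 0.3·π_3
Solving with the normalization constraint gives π = (0.2381, 0.2971, 0.4649).
So the stationary probability of Rainy is 0.2971.

0.2971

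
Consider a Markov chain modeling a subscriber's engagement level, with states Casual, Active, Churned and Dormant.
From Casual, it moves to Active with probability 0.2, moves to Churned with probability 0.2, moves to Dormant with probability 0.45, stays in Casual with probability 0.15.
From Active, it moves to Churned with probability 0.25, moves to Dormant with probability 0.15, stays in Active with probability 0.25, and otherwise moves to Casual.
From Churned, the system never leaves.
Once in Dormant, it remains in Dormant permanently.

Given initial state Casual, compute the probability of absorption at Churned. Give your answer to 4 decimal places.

Let h(s) be the probability of absorption at Churned starting from transient state s. Then h(Churned) = 1 and h(Dormant) = 0. By first-step analysis:
h(Casual) = 0.15·h(Casual) + 0.2·h(Active) + 0.2·1 + 0.45·0
h(Active) = 0.35·h(Casual) + 0.25·h(Active) + 0.25·1 + 0.15·0
Solving: h(Casual) = 0.3524, h(Active) = 0.4978.
Starting from Casual, the probability is 0.3524.

0.3524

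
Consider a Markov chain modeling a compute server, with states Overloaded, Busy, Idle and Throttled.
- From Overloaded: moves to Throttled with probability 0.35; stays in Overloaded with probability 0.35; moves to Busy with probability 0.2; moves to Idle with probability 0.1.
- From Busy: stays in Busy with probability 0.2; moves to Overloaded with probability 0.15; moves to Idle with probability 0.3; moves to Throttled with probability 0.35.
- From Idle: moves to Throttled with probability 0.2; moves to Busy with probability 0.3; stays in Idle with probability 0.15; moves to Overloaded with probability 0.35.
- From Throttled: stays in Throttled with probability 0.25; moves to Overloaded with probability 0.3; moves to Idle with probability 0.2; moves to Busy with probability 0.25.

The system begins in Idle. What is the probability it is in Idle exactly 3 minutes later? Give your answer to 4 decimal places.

Propagate the distribution vector 3 minutes from Idle.
After 0 minutes: (0.0000, 0.0000, 1.0000, 0.0000)
After 1 minute: (0.3500, 0.3000, 0.1500, 0.2000)
After 2 minutes: (0.2800, 0.2250, 0.1875, 0.3075)
After 3 minutes: (0.2896, 0.2341, 0.1851, 0.2911)
P(in Idle after 3 minutes) = 0.1851

0.1851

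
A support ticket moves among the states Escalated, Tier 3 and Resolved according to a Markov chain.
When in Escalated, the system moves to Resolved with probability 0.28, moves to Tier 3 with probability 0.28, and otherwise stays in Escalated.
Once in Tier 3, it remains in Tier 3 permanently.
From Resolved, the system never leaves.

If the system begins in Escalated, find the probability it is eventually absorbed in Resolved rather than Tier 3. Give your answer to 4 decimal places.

Let h(s) be the probability of absorption at Resolved starting from transient state s. Then h(Resolved) = 1 and h(Tier 3) = 0. By first-step analysis:
h(Escalated) = 0.44·h(Escalated) + 0.28·0 + 0.28·1
Solving: h(Escalated) = 0.5000.
Starting from Escalated, the probability is 0.5000.

0.5000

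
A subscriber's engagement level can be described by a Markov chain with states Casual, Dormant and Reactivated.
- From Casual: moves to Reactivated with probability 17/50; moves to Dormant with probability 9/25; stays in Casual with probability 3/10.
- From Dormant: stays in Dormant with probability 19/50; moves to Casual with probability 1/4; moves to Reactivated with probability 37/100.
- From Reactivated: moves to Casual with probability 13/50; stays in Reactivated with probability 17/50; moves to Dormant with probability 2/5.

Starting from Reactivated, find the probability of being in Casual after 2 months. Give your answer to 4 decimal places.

Sum over the intermediate state after 1 month:
P = P(Reactivated→Casual)·P(Casual→Casual) + P(Reactivated→Dormant)·P(Dormant→Casual) + P(Reactivated→Reactivated)·P(Reactivated→Casual)
  = 0.26×0.3 + 0.4×0.25 + 0.34×0.26
  = 0.0780 + 0.1000 + 0.0884 = 0.2664

0.2664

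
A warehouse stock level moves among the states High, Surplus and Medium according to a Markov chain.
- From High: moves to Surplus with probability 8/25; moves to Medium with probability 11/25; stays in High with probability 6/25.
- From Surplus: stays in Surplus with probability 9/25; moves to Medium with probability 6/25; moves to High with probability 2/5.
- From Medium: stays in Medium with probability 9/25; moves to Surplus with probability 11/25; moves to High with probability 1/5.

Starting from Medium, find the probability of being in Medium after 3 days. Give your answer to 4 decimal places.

0.3380

Propagate the distribution vector 3 days from Medium.
After 0 days: (0.0000, 0.0000, 1.0000)
After 1 day: (0.2000, 0.4400, 0.3600)
After 2 days: (0.2960, 0.3808, 0.3232)
After 3 days: (0.2880, 0.3740, 0.3380)
P(in Medium after 3 days) = 0.3380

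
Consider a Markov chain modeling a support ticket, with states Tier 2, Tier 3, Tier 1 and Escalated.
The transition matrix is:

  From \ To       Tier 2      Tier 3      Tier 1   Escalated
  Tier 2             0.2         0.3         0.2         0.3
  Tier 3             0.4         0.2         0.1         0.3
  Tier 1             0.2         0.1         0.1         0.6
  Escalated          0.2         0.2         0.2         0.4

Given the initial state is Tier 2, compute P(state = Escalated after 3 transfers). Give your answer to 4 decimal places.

Propagate the distribution vector 3 transfers from Tier 2.
After 0 transfers: (1.0000, 0.0000, 0.0000, 0.0000)
After 1 transfer: (0.2000, 0.3000, 0.2000, 0.3000)
After 2 transfers: (0.2600, 0.2000, 0.1500, 0.3900)
After 3 transfers: (0.2400, 0.2110, 0.1650, 0.3840)
P(in Escalated after 3 transfers) = 0.3840

0.3840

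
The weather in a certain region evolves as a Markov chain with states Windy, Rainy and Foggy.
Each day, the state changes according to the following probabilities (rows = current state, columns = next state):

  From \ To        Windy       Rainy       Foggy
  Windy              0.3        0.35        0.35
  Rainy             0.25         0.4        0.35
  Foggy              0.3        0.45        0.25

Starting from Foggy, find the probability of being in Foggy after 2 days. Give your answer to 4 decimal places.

0.3250

Sum over the intermediate state after 1 day:
P = P(Foggy→Windy)·P(Windy→Foggy) + P(Foggy→Rainy)·P(Rainy→Foggy) + P(Foggy→Foggy)·P(Foggy→Foggy)
  = 0.3×0.35 + 0.45×0.35 + 0.25×0.25
  = 0.1050 + 0.1575 + 0.0625 = 0.3250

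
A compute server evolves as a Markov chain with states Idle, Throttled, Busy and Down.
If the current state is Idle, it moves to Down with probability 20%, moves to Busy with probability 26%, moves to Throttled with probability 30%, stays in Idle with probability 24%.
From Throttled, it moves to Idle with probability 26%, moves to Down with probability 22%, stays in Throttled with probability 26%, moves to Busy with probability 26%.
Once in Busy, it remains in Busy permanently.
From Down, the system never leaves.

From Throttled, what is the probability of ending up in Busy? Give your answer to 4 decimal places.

0.5475

Let h(s) be the probability of absorption at Busy starting from transient state s. Then h(Busy) = 1 and h(Down) = 0. By first-step analysis:
h(Idle) = 0.24·h(Idle) + 0.3·h(Throttled) + 0.26·1 + 0.2·0
h(Throttled) = 0.26·h(Idle) + 0.26·h(Throttled) + 0.26·1 + 0.22·0
Solving: h(Idle) = 0.5582, h(Throttled) = 0.5475.
Starting from Throttled, the probability is 0.5475.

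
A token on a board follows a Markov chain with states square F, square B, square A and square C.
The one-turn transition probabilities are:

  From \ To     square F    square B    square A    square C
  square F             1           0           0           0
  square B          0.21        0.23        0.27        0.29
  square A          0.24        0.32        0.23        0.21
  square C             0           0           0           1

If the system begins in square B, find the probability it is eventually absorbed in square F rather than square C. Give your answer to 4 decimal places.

0.4472

Let h(s) be the probability of absorption at square F starting from transient state s. Then h(square F) = 1 and h(square C) = 0. By first-step analysis:
h(square B) = 0.21·1 + 0.23·h(square B) + 0.27·h(square A) + 0.29·0
h(square A) = 0.24·1 + 0.32·h(square B) + 0.23·h(square A) + 0.21·0
Solving: h(square B) = 0.4472, h(square A) = 0.4975.
Starting from square B, the probability is 0.4472.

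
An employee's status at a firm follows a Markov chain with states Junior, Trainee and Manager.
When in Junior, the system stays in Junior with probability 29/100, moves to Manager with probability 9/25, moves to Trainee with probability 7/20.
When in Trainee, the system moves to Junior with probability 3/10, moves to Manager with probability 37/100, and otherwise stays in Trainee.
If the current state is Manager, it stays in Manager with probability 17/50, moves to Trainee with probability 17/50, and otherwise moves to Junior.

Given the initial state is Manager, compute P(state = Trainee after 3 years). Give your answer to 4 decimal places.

0.3396

Propagate the distribution vector 3 years from Manager.
After 0 years: (0.0000, 0.0000, 1.0000)
After 1 year: (0.3200, 0.3400, 0.3400)
After 2 years: (0.3036, 0.3398, 0.3566)
After 3 years: (0.3041, 0.3396, 0.3563)
P(in Trainee after 3 years) = 0.3396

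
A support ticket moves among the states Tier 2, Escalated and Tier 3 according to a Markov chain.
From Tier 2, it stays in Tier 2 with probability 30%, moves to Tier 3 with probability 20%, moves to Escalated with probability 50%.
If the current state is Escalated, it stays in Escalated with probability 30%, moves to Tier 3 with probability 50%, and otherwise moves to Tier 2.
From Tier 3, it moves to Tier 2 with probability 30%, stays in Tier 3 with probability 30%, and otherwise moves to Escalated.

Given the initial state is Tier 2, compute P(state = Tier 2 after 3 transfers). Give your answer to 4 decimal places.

0.2620

Propagate the distribution vector 3 transfers from Tier 2.
After 0 transfers: (1.0000, 0.0000, 0.0000)
After 1 transfer: (0.3000, 0.5000, 0.2000)
After 2 transfers: (0.2500, 0.3800, 0.3700)
After 3 transfers: (0.2620, 0.3870, 0.3510)
P(in Tier 2 after 3 transfers) = 0.2620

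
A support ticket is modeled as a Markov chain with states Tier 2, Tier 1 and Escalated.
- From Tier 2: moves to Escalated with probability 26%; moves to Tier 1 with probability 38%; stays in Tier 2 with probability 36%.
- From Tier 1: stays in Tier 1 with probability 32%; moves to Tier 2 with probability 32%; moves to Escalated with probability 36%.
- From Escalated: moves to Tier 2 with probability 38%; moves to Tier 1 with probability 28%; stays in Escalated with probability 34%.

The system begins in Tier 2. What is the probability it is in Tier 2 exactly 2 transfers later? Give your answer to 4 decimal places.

0.3500

Sum over the intermediate state after 1 transfer:
P = P(Tier 2→Tier 2)·P(Tier 2→Tier 2) + P(Tier 2→Tier 1)·P(Tier 1→Tier 2) + P(Tier 2→Escalated)·P(Escalated→Tier 2)
  = 0.36×0.36 + 0.38×0.32 + 0.26×0.38
  = 0.1296 + 0.1216 + 0.0988 = 0.3500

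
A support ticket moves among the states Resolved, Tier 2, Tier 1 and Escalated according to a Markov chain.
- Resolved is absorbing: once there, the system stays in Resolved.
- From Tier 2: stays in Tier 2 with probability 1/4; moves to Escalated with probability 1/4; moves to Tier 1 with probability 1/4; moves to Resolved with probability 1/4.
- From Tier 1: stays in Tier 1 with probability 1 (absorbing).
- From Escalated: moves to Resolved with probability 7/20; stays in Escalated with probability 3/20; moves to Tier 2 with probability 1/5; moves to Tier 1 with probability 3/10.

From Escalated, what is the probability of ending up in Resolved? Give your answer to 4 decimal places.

0.5319

Let h(s) be the probability of absorption at Resolved starting from transient state s. Then h(Resolved) = 1 and h(Tier 1) = 0. By first-step analysis:
h(Tier 2) = 0.25·1 + 0.25·h(Tier 2) + 0.25·0 + 0.25·h(Escalated)
h(Escalated) = 0.35·1 + 0.2·h(Tier 2) + 0.3·0 + 0.15·h(Escalated)
Solving: h(Tier 2) = 0.5106, h(Escalated) = 0.5319.
Starting from Escalated, the probability is 0.5319.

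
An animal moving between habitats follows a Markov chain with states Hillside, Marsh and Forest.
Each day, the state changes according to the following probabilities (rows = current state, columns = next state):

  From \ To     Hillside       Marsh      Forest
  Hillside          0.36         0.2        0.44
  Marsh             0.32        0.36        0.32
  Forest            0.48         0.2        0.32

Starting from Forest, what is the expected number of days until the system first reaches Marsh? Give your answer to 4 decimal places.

5.0000

Let t(s) be the expected number of days to first reach Marsh from state s, with t(Marsh) = 0. Conditioning on the first day:
t(Hillside) = 1 + 0.36·t(Hillside) + 0.44·t(Forest)
t(Forest) = 1 + 0.48·t(Hillside) + 0.32·t(Forest)
Solving: t(Hillside) = 5.0000, t(Forest) = 5.0000.
Expected days from Forest to Marsh: 5.0000.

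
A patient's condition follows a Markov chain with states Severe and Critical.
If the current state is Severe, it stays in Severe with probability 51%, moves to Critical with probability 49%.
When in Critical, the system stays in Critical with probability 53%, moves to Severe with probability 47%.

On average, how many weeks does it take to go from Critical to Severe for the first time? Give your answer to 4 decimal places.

2.1277

Let t(s) be the expected number of weeks to first reach Severe from state s, with t(Severe) = 0. Conditioning on the first week:
t(Critical) = 1 + 0.53·t(Critical)
Solving: t(Critical) = 2.1277.
Expected weeks from Critical to Severe: 2.1277.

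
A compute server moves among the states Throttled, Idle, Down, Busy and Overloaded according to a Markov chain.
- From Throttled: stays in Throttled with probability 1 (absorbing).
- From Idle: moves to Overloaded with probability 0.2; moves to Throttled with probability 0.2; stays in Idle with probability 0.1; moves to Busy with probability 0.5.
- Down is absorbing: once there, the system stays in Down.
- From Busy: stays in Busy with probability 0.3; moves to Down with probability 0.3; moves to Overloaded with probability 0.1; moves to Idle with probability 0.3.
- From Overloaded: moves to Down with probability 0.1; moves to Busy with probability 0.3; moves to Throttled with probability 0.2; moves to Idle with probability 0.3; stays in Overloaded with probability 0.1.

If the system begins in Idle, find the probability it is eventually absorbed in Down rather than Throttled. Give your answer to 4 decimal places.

Let h(s) be the probability of absorption at Down starting from transient state s. Then h(Down) = 1 and h(Throttled) = 0. By first-step analysis:
h(Idle) = 0.2·0 + 0.1·h(Idle) + 0.5·h(Busy) + 0.2·h(Overloaded)
h(Busy) = 0.3·h(Idle) + 0.3·1 + 0.3·h(Busy) + 0.1·h(Overloaded)
h(Overloaded) = 0.2·0 + 0.3·h(Idle) + 0.1·1 + 0.3·h(Busy) + 0.1·h(Overloaded)
Solving: h(Idle) = 0.5212, h(Busy) = 0.7273, h(Overloaded) = 0.5273.
Starting from Idle, the probability is 0.5212.

0.5212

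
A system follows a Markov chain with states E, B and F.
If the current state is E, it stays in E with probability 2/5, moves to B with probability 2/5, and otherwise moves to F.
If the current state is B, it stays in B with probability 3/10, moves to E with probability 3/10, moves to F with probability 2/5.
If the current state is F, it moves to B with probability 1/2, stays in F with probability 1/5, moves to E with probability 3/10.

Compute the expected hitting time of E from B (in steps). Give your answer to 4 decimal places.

Let t(s) be the expected number of steps to first reach E from state s, with t(E) = 0. Conditioning on the first step:
t(B) = 1 + 0.3·t(B) + 0.4·t(F)
t(F) = 1 + 0.5·t(B) + 0.2·t(F)
Solving: t(B) = 3.3333, t(F) = 3.3333.
Expected steps from B to E: 3.3333.

3.3333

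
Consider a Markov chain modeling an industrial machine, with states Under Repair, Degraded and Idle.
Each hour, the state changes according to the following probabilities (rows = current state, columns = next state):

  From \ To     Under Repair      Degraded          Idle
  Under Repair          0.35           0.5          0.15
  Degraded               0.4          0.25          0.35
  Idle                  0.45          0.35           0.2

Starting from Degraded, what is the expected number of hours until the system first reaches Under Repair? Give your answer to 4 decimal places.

Let t(s) be the expected number of hours to first reach Under Repair from state s, with t(Under Repair) = 0. Conditioning on the first hour:
t(Degraded) = 1 + 0.25·t(Degraded) + 0.35·t(Idle)
t(Idle) = 1 + 0.35·t(Degraded) + 0.2·t(Idle)
Solving: t(Degraded) = 2.4084, t(Idle) = 2.3037.
Expected hours from Degraded to Under Repair: 2.4084.

2.4084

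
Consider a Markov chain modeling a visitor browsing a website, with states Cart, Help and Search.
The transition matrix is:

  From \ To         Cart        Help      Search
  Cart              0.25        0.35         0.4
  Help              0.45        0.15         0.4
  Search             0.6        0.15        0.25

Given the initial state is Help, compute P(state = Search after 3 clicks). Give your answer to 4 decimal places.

Propagate the distribution vector 3 clicks from Help.
After 0 clicks: (0.0000, 1.0000, 0.0000)
After 1 click: (0.4500, 0.1500, 0.4000)
After 2 clicks: (0.4200, 0.2400, 0.3400)
After 3 clicks: (0.4170, 0.2340, 0.3490)
P(in Search after 3 clicks) = 0.3490

0.3490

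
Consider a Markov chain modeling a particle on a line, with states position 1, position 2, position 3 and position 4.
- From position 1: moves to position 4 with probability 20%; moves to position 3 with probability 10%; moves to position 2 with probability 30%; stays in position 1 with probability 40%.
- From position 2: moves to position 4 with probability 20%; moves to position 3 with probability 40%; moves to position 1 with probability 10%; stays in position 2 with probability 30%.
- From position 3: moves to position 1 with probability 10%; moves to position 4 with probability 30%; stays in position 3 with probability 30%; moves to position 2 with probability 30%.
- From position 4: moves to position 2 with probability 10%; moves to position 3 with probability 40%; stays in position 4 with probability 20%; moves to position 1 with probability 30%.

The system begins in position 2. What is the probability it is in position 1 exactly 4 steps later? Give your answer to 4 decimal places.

Propagate the distribution vector 4 steps from position 2.
After 0 steps: (0.0000, 1.0000, 0.0000, 0.0000)
After 1 step: (0.1000, 0.3000, 0.4000, 0.2000)
After 2 steps: (0.1700, 0.2600, 0.3300, 0.2400)
After 3 steps: (0.1990, 0.2520, 0.3160, 0.2330)
After 4 steps: (0.2063, 0.2534, 0.3087, 0.2316)
P(in position 1 after 4 steps) = 0.2063

0.2063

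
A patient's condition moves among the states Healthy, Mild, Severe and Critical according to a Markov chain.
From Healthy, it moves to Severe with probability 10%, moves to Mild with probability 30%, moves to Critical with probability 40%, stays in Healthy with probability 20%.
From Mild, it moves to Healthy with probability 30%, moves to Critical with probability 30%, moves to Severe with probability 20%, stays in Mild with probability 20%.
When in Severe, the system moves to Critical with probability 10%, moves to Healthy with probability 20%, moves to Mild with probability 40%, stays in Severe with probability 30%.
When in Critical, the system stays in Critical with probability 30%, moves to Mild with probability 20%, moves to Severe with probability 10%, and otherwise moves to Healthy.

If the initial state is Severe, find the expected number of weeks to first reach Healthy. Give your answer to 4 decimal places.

Let t(s) be the expected number of weeks to first reach Healthy from state s, with t(Healthy) = 0. Conditioning on the first week:
t(Mild) = 1 + 0.2·t(Mild) + 0.2·t(Severe) + 0.3·t(Critical)
t(Severe) = 1 + 0.4·t(Mild) + 0.3·t(Severe) + 0.1·t(Critical)
t(Critical) = 1 + 0.2·t(Mild) + 0.1·t(Severe) + 0.3·t(Critical)
Solving: t(Mild) = 3.2593, t(Severe) = 3.7037, t(Critical) = 2.8889.
Expected weeks from Severe to Healthy: 3.7037.

3.7037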